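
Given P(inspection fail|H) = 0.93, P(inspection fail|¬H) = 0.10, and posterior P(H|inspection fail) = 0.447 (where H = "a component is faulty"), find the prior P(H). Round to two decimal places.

In odds form, posterior odds = prior odds × likelihood ratio, so prior odds = posterior odds ÷ LR.
Posterior odds = 0.447/(1−0.447) = 0.8083. LR = 0.93/0.10 = 9.3000.
Prior odds = 0.8083/9.3000 = 0.0869, so P(H) = 0.0869/(1+0.0869) ≈ 0.08.

P(H) = 0.08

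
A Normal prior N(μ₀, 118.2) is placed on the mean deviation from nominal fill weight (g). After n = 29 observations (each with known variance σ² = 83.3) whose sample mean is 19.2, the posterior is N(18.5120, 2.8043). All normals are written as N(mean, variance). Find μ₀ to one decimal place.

The posterior mean is a precision-weighted average: μ_n = (τ₀μ₀ + τ_data·x̄)/(τ₀+τ_data), with τ₀=1/σ₀² and τ_data=n/σ².
Here τ₀ = 1/118.2 = 0.008460 and τ_data = 29/83.3 = 0.348139, so τ_n = 0.356599.
Rearranging for μ₀: μ₀ = (μ_n·τ_n − τ_data·x̄)/τ₀ = (18.5120·0.356599 − 0.348139·19.2) / 0.008460 = -0.082908/0.008460 ≈ -9.8.

μ₀ = -9.8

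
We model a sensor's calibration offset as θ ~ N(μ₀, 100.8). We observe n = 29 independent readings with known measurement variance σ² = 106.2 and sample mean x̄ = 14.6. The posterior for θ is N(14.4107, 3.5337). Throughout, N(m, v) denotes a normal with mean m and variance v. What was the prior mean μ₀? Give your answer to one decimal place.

μ₀ = 9.2

With known observation variance, the Normal–Normal posterior has precision τ_n = τ₀ + n/σ² and mean μ_n = (τ₀μ₀ + (n/σ²)x̄)/τ_n.
Here τ₀ = 1/100.8 = 0.009921 and τ_data = 29/106.2 = 0.273070, so τ_n = 0.282991.
Rearranging for μ₀: μ₀ = (μ_n·τ_n − τ_data·x̄)/τ₀ = (14.4107·0.282991 − 0.273070·14.6) / 0.009921 = 0.091276/0.009921 ≈ 9.2.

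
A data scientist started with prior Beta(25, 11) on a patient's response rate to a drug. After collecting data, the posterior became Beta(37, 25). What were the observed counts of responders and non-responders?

A Beta(a, b) prior with s successes and f failures in binomial data gives a Beta(a+s, b+f) posterior.
So s = 37 − 25 = 12 and f = 25 − 11 = 14.

12 responders and 14 non-responders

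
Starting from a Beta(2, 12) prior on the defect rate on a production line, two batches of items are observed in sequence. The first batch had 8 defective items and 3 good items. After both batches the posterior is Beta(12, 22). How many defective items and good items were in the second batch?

2 defective items and 7 good items

Sequential conjugate updates are equivalent to a single update on the pooled data, so total successes = posterior α − prior α and total failures = posterior β − prior β.
Total across both batches: 12−2=10 defective items, 22−12=10 good items.
Subtract the first batch: 10−8=2 defective items and 10−3=7 good items.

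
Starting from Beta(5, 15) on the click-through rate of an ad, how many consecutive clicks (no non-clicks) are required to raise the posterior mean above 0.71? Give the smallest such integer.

After k clicks and 0 non-clicks the posterior is Beta(5+k, 15), with mean (5+k)/(5+15+k).
Set (5+k)/(20+k) > 0.71 and solve: k > (0.71·20 − 5)/(1 − 0.71) = 31.724.
The smallest integer exceeding 31.724 is 32, and checking k=32: (37)/(52) = 0.7115 > 0.71.

k = 32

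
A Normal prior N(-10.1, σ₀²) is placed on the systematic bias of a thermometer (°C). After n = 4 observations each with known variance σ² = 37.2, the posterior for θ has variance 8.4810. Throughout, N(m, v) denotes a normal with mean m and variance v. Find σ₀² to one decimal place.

Posterior precision equals prior precision plus data precision: 1/σ_n² = 1/σ₀² + n/σ².
So 1/σ₀² = 1/8.4810 − 4/37.2 = 0.117911 − 0.107527 = 0.010384.
Hence σ₀² = 1/0.010384 ≈ 96.3.

σ₀² = 96.3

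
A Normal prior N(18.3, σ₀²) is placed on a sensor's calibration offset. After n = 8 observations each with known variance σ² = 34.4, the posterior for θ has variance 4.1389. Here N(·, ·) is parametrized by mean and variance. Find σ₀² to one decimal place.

For the Normal–Normal model with known σ², precisions add: τ_n = τ₀ + n/σ².
So 1/σ₀² = 1/4.1389 − 8/34.4 = 0.241610 − 0.232558 = 0.009052.
Hence σ₀² = 1/0.009052 ≈ 110.5.

σ₀² = 110.5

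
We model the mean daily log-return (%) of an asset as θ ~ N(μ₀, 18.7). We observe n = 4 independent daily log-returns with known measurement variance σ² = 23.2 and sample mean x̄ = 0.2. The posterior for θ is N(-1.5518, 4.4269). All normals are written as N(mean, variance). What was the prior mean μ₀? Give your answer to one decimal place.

μ₀ = -7.2

The posterior mean is a precision-weighted average: μ_n = (τ₀μ₀ + τ_data·x̄)/(τ₀+τ_data), with τ₀=1/σ₀² and τ_data=n/σ².
Here τ₀ = 1/18.7 = 0.053476 and τ_data = 4/23.2 = 0.172414, so τ_n = 0.225890.
Rearranging for μ₀: μ₀ = (μ_n·τ_n − τ_data·x̄)/τ₀ = (-1.5518·0.225890 − 0.172414·0.2) / 0.053476 = -0.385019/0.053476 ≈ -7.2.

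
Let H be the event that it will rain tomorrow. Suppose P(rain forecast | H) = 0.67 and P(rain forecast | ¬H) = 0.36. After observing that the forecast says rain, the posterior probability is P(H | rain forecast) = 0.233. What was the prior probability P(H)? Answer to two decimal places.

Bayes' rule in odds form gives O(H|E) = O(H)·[P(E|H)/P(E|¬H)], hence O(H) = O(H|E)/LR.
Posterior odds = 0.233/(1−0.233) = 0.3038. LR = 0.67/0.36 = 1.8611.
Prior odds = 0.3038/1.8611 = 0.1632, so P(H) = 0.1632/(1+0.1632) ≈ 0.14.

P(H) = 0.14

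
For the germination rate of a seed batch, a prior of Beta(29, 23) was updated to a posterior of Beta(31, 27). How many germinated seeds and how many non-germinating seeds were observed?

2 germinated seeds and 4 non-germinating seeds

Beta is conjugate to the binomial likelihood: posterior = Beta(a+s, b+f).
So s = 31 − 29 = 2 and f = 27 − 23 = 4.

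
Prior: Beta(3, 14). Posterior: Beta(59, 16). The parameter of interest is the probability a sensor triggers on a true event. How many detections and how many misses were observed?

A Beta(a, b) prior with s successes and f failures in binomial data gives a Beta(a+s, b+f) posterior.
Match parameters: s=59−3=56, f=16−14=2.

56 detections and 2 misses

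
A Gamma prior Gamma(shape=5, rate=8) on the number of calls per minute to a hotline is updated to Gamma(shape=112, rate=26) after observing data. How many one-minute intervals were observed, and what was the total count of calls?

A Gamma(α, β) prior (rate parametrization) on a Poisson rate with n observations summing to S gives posterior Gamma(α+S, β+n).
Matching: Σxᵢ = 112 − 5 = 107 and n = 26 − 8 = 18.

n = 18 one-minute intervals with total 107 calls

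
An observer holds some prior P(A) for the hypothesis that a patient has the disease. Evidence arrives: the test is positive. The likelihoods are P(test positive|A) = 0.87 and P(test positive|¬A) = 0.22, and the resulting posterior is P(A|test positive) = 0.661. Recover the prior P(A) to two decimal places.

Bayes' rule in odds form gives O(A|E) = O(A)·[P(E|A)/P(E|¬A)], hence O(A) = O(A|E)/LR.
Posterior odds = 0.661/(1−0.661) = 1.9499. LR = 0.87/0.22 = 3.9545.
Prior odds = 1.9499/3.9545 = 0.4931, so P(A) = 0.4931/(1+0.4931) ≈ 0.33.

P(A) = 0.33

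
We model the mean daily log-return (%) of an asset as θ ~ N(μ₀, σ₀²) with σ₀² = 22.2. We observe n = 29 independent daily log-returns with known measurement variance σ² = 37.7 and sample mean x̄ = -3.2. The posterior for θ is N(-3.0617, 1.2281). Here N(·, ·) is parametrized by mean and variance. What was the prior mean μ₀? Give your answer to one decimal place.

The posterior mean is a precision-weighted average: μ_n = (τ₀μ₀ + τ_data·x̄)/(τ₀+τ_data), with τ₀=1/σ₀² and τ_data=n/σ².
Here τ₀ = 1/22.2 = 0.045045 and τ_data = 29/37.7 = 0.769231, so τ_n = 0.814276.
Rearranging for μ₀: μ₀ = (μ_n·τ_n − τ_data·x̄)/τ₀ = (-3.0617·0.814276 − 0.769231·-3.2) / 0.045045 = -0.031530/0.045045 ≈ -0.7.

μ₀ = -0.7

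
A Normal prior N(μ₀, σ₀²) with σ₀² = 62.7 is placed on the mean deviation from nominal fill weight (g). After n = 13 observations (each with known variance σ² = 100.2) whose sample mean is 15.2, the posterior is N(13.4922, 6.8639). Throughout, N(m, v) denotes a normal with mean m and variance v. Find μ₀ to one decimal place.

With known observation variance, the Normal–Normal posterior has precision τ_n = τ₀ + n/σ² and mean μ_n = (τ₀μ₀ + (n/σ²)x̄)/τ_n.
Here τ₀ = 1/62.7 = 0.015949 and τ_data = 13/100.2 = 0.129741, so τ_n = 0.145690.
Rearranging for μ₀: μ₀ = (μ_n·τ_n − τ_data·x̄)/τ₀ = (13.4922·0.145690 − 0.129741·15.2) / 0.015949 = -0.006385/0.015949 ≈ -0.4.

μ₀ = -0.4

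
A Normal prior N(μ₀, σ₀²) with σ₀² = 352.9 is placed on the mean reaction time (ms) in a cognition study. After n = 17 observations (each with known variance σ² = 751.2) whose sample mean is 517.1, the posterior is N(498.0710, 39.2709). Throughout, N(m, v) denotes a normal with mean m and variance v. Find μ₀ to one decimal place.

μ₀ = 346.1

With known observation variance, the Normal–Normal posterior has precision τ_n = τ₀ + n/σ² and mean μ_n = (τ₀μ₀ + (n/σ²)x̄)/τ_n.
Here τ₀ = 1/352.9 = 0.002834 and τ_data = 17/751.2 = 0.022630, so τ_n = 0.025464.
Rearranging for μ₀: μ₀ = (μ_n·τ_n − τ_data·x̄)/τ₀ = (498.0710·0.025464 − 0.022630·517.1) / 0.002834 = 0.980907/0.002834 ≈ 346.1.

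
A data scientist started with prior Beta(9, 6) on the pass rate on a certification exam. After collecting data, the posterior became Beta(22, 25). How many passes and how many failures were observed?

13 passes and 19 failures

A Beta(α, β) prior with s successes and f failures in binomial data gives a Beta(α+s, β+f) posterior.
Match parameters: s=22−9=13, f=25−6=19.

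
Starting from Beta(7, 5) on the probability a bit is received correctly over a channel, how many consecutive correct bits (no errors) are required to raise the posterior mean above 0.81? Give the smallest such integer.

k = 15

After k correct bits and 0 errors the posterior is Beta(7+k, 5), with mean (7+k)/(7+5+k).
Set (7+k)/(12+k) > 0.81 and solve: k > (0.81·12 − 7)/(1 − 0.81) = 14.316.
The smallest integer exceeding 14.316 is 15.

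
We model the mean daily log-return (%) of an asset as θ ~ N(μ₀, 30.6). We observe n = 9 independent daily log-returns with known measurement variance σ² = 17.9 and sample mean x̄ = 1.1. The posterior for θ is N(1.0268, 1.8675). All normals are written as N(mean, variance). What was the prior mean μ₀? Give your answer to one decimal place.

μ₀ = -0.1

With known observation variance, the Normal–Normal posterior has precision τ_n = τ₀ + n/σ² and mean μ_n = (τ₀μ₀ + (n/σ²)x̄)/τ_n.
Here τ₀ = 1/30.6 = 0.032680 and τ_data = 9/17.9 = 0.502793, so τ_n = 0.535473.
Rearranging for μ₀: μ₀ = (μ_n·τ_n − τ_data·x̄)/τ₀ = (1.0268·0.535473 − 0.502793·1.1) / 0.032680 = -0.003249/0.032680 ≈ -0.1.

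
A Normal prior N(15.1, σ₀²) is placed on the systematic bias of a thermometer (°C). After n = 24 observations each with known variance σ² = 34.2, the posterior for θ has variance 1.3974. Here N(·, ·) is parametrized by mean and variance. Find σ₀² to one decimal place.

σ₀² = 72.1

For the Normal–Normal model with known σ², precisions add: τ_n = τ₀ + n/σ².
So 1/σ₀² = 1/1.3974 − 24/34.2 = 0.715615 − 0.701754 = 0.013861.
Hence σ₀² = 1/0.013861 ≈ 72.1.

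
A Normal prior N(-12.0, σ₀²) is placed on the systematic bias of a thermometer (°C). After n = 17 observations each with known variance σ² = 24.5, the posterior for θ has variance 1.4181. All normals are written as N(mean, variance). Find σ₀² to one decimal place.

For the Normal–Normal model with known σ², precisions add: τ_n = τ₀ + n/σ².
So 1/σ₀² = 1/1.4181 − 17/24.5 = 0.705169 − 0.693878 = 0.011291.
Hence σ₀² = 1/0.011291 ≈ 88.6.

σ₀² = 88.6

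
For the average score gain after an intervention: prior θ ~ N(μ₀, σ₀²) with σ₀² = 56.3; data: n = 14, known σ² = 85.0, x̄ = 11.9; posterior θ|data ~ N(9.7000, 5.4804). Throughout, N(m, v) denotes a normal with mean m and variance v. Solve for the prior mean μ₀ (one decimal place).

The posterior mean is a precision-weighted average: μ_n = (τ₀μ₀ + τ_data·x̄)/(τ₀+τ_data), with τ₀=1/σ₀² and τ_data=n/σ².
Here τ₀ = 1/56.3 = 0.017762 and τ_data = 14/85.0 = 0.164706, so τ_n = 0.182468.
Rearranging for μ₀: μ₀ = (μ_n·τ_n − τ_data·x̄)/τ₀ = (9.7000·0.182468 − 0.164706·11.9) / 0.017762 = -0.190062/0.017762 ≈ -10.7.

μ₀ = -10.7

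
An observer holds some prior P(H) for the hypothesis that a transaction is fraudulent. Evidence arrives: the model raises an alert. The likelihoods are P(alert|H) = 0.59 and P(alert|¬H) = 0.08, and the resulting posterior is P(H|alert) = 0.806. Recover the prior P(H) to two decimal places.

Bayes' rule in odds form gives O(H|E) = O(H)·[P(E|H)/P(E|¬H)], hence O(H) = O(H|E)/LR.
Posterior odds = 0.806/(1−0.806) = 4.1546. LR = 0.59/0.08 = 7.3750.
Prior odds = 4.1546/7.3750 = 0.5633, so P(H) = 0.5633/(1+0.5633) ≈ 0.36.

P(H) = 0.36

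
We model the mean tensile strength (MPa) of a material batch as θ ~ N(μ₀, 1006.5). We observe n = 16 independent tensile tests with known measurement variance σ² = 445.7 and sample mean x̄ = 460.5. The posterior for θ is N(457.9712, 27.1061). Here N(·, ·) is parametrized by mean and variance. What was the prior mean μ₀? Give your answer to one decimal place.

μ₀ = 366.6

With known observation variance, the Normal–Normal posterior has precision τ_n = τ₀ + n/σ² and mean μ_n = (τ₀μ₀ + (n/σ²)x̄)/τ_n.
Here τ₀ = 1/1006.5 = 0.000994 and τ_data = 16/445.7 = 0.035899, so τ_n = 0.036893.
Rearranging for μ₀: μ₀ = (μ_n·τ_n − τ_data·x̄)/τ₀ = (457.9712·0.036893 − 0.035899·460.5) / 0.000994 = 0.364442/0.000994 ≈ 366.6.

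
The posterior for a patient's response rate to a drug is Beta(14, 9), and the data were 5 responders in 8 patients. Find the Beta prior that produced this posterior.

Under Beta–binomial conjugacy the posterior parameters are (α+s, β+f).
So α = 14 − 5 = 9 and β = 9 − 3 = 6.

Beta(9, 6)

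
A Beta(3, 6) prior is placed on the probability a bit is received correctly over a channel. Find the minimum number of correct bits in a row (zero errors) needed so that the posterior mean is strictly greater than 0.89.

k = 46

After k correct bits and 0 errors the posterior is Beta(3+k, 6), with mean (3+k)/(3+6+k).
Set (3+k)/(9+k) > 0.89 and solve: k > (0.89·9 − 3)/(1 − 0.89) = 45.545.
The smallest integer exceeding 45.545 is 46, and checking k=46: (49)/(55) = 0.8909 > 0.89.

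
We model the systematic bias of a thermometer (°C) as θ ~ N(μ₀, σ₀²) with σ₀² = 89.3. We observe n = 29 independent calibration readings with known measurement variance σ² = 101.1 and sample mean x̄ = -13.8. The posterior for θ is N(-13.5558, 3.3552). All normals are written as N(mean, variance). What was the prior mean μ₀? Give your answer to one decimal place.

With known observation variance, the Normal–Normal posterior has precision τ_n = τ₀ + n/σ² and mean μ_n = (τ₀μ₀ + (n/σ²)x̄)/τ_n.
Here τ₀ = 1/89.3 = 0.011198 and τ_data = 29/101.1 = 0.286845, so τ_n = 0.298043.
Rearranging for μ₀: μ₀ = (μ_n·τ_n − τ_data·x̄)/τ₀ = (-13.5558·0.298043 − 0.286845·-13.8) / 0.011198 = -0.081750/0.011198 ≈ -7.3.

μ₀ = -7.3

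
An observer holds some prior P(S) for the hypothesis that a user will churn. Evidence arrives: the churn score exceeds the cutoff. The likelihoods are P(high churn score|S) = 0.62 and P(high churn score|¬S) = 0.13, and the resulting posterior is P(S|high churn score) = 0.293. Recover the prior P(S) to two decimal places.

P(S) = 0.08

In odds form, posterior odds = prior odds × likelihood ratio, so prior odds = posterior odds ÷ LR.
Posterior odds = 0.293/(1−0.293) = 0.4144. LR = 0.62/0.13 = 4.7692.
Prior odds = 0.4144/4.7692 = 0.0869, so P(S) = 0.0869/(1+0.0869) ≈ 0.08.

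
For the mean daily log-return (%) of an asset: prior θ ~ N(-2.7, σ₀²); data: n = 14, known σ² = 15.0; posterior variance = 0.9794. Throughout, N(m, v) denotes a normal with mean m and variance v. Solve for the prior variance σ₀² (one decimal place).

σ₀² = 11.4

For the Normal–Normal model with known σ², precisions add: τ_n = τ₀ + n/σ².
So 1/σ₀² = 1/0.9794 − 14/15.0 = 1.021033 − 0.933333 = 0.087700.
Hence σ₀² = 1/0.087700 ≈ 11.4.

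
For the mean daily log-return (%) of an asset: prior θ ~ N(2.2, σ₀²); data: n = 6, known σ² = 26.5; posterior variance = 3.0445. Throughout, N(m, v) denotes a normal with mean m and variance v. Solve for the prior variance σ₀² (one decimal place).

σ₀² = 9.8

Posterior precision equals prior precision plus data precision: 1/σ_n² = 1/σ₀² + n/σ².
So 1/σ₀² = 1/3.0445 − 6/26.5 = 0.328461 − 0.226415 = 0.102046.
Hence σ₀² = 1/0.102046 ≈ 9.8.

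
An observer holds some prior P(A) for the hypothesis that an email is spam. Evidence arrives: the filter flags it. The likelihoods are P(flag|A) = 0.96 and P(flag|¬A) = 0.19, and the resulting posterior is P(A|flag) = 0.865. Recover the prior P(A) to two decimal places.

Bayes' rule in odds form gives O(A|E) = O(A)·[P(E|A)/P(E|¬A)], hence O(A) = O(A|E)/LR.
Posterior odds = 0.865/(1−0.865) = 6.4074. LR = 0.96/0.19 = 5.0526.
Prior odds = 6.4074/5.0526 = 1.2681, so P(A) = 1.2681/(1+1.2681) ≈ 0.56.

P(A) = 0.56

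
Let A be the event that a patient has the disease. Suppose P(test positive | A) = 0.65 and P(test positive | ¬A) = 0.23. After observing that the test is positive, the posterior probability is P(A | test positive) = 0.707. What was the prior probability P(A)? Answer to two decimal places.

In odds form, posterior odds = prior odds × likelihood ratio, so prior odds = posterior odds ÷ LR.
Posterior odds = 0.707/(1−0.707) = 2.4130. LR = 0.65/0.23 = 2.8261.
Prior odds = 2.4130/2.8261 = 0.8538, so P(A) = 0.8538/(1+0.8538) ≈ 0.46.

P(A) = 0.46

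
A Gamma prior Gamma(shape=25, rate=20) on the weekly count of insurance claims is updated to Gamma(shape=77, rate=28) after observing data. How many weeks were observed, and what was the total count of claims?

A Gamma(α, β) prior (rate parametrization) on a Poisson rate with n observations summing to S gives posterior Gamma(α+S, β+n).
Matching: Σxᵢ = 77 − 25 = 52 and n = 28 − 20 = 8.

n = 8 weeks with total 52 claims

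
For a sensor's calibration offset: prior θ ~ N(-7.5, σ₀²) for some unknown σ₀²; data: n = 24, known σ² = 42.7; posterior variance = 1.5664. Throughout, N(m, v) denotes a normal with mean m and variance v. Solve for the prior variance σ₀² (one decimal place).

σ₀² = 13.1

For the Normal–Normal model with known σ², precisions add: τ_n = τ₀ + n/σ².
So 1/σ₀² = 1/1.5664 − 24/42.7 = 0.638407 − 0.562061 = 0.076346.
Hence σ₀² = 1/0.076346 ≈ 13.1.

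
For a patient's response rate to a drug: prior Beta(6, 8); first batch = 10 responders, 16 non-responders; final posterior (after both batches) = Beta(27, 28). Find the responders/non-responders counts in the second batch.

11 responders and 4 non-responders

Because Beta–binomial updating is additive in the counts, the combined data contributed (α_post−α_prior, β_post−β_prior) successes and failures.
Total across both batches: 27−6=21 responders, 28−8=20 non-responders.
Subtract the first batch: 21−10=11 responders and 20−16=4 non-responders.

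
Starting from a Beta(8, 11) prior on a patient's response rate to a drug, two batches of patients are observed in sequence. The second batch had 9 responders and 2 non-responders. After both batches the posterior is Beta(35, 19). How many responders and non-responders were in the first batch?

18 responders and 6 non-responders

Because Beta–binomial updating is additive in the counts, the combined data contributed (α_post−α_prior, β_post−β_prior) successes and failures.
Total across both batches: 35−8=27 responders, 19−11=8 non-responders.
Subtract the second batch: 27−9=18 responders and 8−2=6 non-responders.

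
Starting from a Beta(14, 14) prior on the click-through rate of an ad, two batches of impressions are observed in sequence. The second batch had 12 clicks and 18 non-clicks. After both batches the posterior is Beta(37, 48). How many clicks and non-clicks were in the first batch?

Because Beta–binomial updating is additive in the counts, the combined data contributed (α_post−α_prior, β_post−β_prior) successes and failures.
Total across both batches: 37−14=23 clicks, 48−14=34 non-clicks.
Subtract the second batch: 23−12=11 clicks and 34−18=16 non-clicks.

11 clicks and 16 non-clicks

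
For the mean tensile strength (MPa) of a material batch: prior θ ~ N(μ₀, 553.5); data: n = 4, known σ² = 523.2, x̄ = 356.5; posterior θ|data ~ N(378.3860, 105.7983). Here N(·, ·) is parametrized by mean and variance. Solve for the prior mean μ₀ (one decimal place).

The posterior mean is a precision-weighted average: μ_n = (τ₀μ₀ + τ_data·x̄)/(τ₀+τ_data), with τ₀=1/σ₀² and τ_data=n/σ².
Here τ₀ = 1/553.5 = 0.001807 and τ_data = 4/523.2 = 0.007645, so τ_n = 0.009452.
Rearranging for μ₀: μ₀ = (μ_n·τ_n − τ_data·x̄)/τ₀ = (378.3860·0.009452 − 0.007645·356.5) / 0.001807 = 0.851062/0.001807 ≈ 471.0.

μ₀ = 471.0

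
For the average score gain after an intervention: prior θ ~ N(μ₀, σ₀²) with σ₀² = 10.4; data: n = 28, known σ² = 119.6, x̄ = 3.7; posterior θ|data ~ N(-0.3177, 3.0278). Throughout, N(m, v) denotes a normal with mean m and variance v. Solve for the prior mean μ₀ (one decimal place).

With known observation variance, the Normal–Normal posterior has precision τ_n = τ₀ + n/σ² and mean μ_n = (τ₀μ₀ + (n/σ²)x̄)/τ_n.
Here τ₀ = 1/10.4 = 0.096154 and τ_data = 28/119.6 = 0.234114, so τ_n = 0.330268.
Rearranging for μ₀: μ₀ = (μ_n·τ_n − τ_data·x̄)/τ₀ = (-0.3177·0.330268 − 0.234114·3.7) / 0.096154 = -0.971148/0.096154 ≈ -10.1.

μ₀ = -10.1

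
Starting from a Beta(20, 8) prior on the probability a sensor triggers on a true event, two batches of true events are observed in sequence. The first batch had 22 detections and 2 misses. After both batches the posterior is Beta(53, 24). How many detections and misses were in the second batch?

11 detections and 14 misses

Because Beta–binomial updating is additive in the counts, the combined data contributed (α_post−α_prior, β_post−β_prior) successes and failures.
Total across both batches: 53−20=33 detections, 24−8=16 misses.
Subtract the first batch: 33−22=11 detections and 16−2=14 misses.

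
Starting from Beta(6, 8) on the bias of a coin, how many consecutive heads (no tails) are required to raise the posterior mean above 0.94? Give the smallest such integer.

k = 120

After k heads and 0 tails the posterior is Beta(6+k, 8), with mean (6+k)/(6+8+k).
Set (6+k)/(14+k) > 0.94 and solve: k > (0.94·14 − 6)/(1 − 0.94) = 119.333.
The smallest integer exceeding 119.333 is 120, and checking k=120: (126)/(134) = 0.9403 > 0.94.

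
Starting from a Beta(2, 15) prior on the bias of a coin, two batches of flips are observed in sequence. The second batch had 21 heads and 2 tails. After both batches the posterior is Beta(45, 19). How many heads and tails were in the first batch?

22 heads and 2 tails

Because Beta–binomial updating is additive in the counts, the combined data contributed (α_post−α_prior, β_post−β_prior) successes and failures.
Total across both batches: 45−2=43 heads, 19−15=4 tails.
Subtract the second batch: 43−21=22 heads and 4−2=2 tails.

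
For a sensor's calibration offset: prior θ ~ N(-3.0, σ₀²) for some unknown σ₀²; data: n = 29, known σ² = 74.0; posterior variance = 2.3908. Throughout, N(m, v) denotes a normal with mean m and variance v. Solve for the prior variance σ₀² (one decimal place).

For the Normal–Normal model with known σ², precisions add: τ_n = τ₀ + n/σ².
So 1/σ₀² = 1/2.3908 − 29/74.0 = 0.418270 − 0.391892 = 0.026378.
Hence σ₀² = 1/0.026378 ≈ 37.9.

σ₀² = 37.9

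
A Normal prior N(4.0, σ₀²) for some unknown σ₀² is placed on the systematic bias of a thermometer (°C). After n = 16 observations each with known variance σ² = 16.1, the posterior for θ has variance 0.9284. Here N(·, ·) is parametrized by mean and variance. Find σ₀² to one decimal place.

σ₀² = 12.0

For the Normal–Normal model with known σ², precisions add: τ_n = τ₀ + n/σ².
So 1/σ₀² = 1/0.9284 − 16/16.1 = 1.077122 − 0.993789 = 0.083333.
Hence σ₀² = 1/0.083333 ≈ 12.0.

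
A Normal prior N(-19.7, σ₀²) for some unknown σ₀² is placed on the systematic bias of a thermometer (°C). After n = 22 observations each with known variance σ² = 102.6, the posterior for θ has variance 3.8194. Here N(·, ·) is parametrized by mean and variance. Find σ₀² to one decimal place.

Posterior precision equals prior precision plus data precision: 1/σ_n² = 1/σ₀² + n/σ².
So 1/σ₀² = 1/3.8194 − 22/102.6 = 0.261821 − 0.214425 = 0.047396.
Hence σ₀² = 1/0.047396 ≈ 21.1.

σ₀² = 21.1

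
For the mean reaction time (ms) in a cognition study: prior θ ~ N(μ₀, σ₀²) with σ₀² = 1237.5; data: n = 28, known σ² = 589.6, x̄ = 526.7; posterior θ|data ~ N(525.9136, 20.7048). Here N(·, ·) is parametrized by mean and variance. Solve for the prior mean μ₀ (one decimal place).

With known observation variance, the Normal–Normal posterior has precision τ_n = τ₀ + n/σ² and mean μ_n = (τ₀μ₀ + (n/σ²)x̄)/τ_n.
Here τ₀ = 1/1237.5 = 0.000808 and τ_data = 28/589.6 = 0.047490, so τ_n = 0.048298.
Rearranging for μ₀: μ₀ = (μ_n·τ_n − τ_data·x̄)/τ₀ = (525.9136·0.048298 − 0.047490·526.7) / 0.000808 = 0.387592/0.000808 ≈ 479.7.

μ₀ = 479.7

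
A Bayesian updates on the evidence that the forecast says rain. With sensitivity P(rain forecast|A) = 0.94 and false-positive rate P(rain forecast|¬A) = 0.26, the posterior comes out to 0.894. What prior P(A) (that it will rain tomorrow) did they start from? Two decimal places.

P(A) = 0.70

In odds form, posterior odds = prior odds × likelihood ratio, so prior odds = posterior odds ÷ LR.
Posterior odds = 0.894/(1−0.894) = 8.4340. LR = 0.94/0.26 = 3.6154.
Prior odds = 8.4340/3.6154 = 2.3328, so P(A) = 2.3328/(1+2.3328) ≈ 0.70.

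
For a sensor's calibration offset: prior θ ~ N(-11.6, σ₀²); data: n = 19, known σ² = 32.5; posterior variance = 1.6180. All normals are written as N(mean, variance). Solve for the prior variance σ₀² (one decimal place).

Posterior precision equals prior precision plus data precision: 1/σ_n² = 1/σ₀² + n/σ².
So 1/σ₀² = 1/1.6180 − 19/32.5 = 0.618047 − 0.584615 = 0.033432.
Hence σ₀² = 1/0.033432 ≈ 29.9.

σ₀² = 29.9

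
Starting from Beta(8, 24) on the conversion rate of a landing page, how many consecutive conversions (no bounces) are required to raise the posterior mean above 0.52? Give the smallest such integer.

After k conversions and 0 bounces the posterior is Beta(8+k, 24), with mean (8+k)/(8+24+k).
Set (8+k)/(32+k) > 0.52 and solve: k > (0.52·32 − 8)/(1 − 0.52) = 18.000.
The smallest integer exceeding 18.000 is 19.

k = 19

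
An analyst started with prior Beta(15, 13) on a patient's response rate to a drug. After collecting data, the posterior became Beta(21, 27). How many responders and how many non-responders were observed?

Under Beta–binomial conjugacy the posterior parameters are (α+s, β+f).
Match parameters: s=21−15=6, f=27−13=14.

6 responders and 14 non-responders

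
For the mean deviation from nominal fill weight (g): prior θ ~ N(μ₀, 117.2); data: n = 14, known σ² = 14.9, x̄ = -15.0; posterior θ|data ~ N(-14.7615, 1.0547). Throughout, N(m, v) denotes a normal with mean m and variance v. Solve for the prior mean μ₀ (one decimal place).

The posterior mean is a precision-weighted average: μ_n = (τ₀μ₀ + τ_data·x̄)/(τ₀+τ_data), with τ₀=1/σ₀² and τ_data=n/σ².
Here τ₀ = 1/117.2 = 0.008532 and τ_data = 14/14.9 = 0.939597, so τ_n = 0.948129.
Rearranging for μ₀: μ₀ = (μ_n·τ_n − τ_data·x̄)/τ₀ = (-14.7615·0.948129 − 0.939597·-15.0) / 0.008532 = 0.098149/0.008532 ≈ 11.5.

μ₀ = 11.5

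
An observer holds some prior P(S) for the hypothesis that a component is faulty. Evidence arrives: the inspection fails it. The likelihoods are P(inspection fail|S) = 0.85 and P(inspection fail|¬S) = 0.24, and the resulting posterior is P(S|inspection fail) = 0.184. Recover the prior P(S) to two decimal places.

Bayes' rule in odds form gives O(S|E) = O(S)·[P(E|S)/P(E|¬S)], hence O(S) = O(S|E)/LR.
Posterior odds = 0.184/(1−0.184) = 0.2255. LR = 0.85/0.24 = 3.5417.
Prior odds = 0.2255/3.5417 = 0.0637, so P(S) = 0.0637/(1+0.0637) ≈ 0.06.

P(S) = 0.06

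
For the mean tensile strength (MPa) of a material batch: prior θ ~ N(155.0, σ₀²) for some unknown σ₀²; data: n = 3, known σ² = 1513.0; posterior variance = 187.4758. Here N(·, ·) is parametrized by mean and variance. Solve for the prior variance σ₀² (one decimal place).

σ₀² = 298.4

Posterior precision equals prior precision plus data precision: 1/σ_n² = 1/σ₀² + n/σ².
So 1/σ₀² = 1/187.4758 − 3/1513.0 = 0.005334 − 0.001983 = 0.003351.
Hence σ₀² = 1/0.003351 ≈ 298.4.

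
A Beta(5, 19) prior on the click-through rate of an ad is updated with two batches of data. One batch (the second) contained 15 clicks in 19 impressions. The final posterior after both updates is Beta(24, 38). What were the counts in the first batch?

4 clicks and 15 non-clicks

Sequential conjugate updates are equivalent to a single update on the pooled data, so total successes = posterior α − prior α and total failures = posterior β − prior β.
Total across both batches: 24−5=19 clicks, 38−19=19 non-clicks.
Subtract the second batch: 19−15=4 clicks and 19−4=15 non-clicks.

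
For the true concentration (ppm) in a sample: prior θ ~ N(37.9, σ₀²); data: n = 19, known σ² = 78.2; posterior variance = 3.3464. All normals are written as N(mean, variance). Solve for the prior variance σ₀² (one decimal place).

σ₀² = 17.9

Posterior precision equals prior precision plus data precision: 1/σ_n² = 1/σ₀² + n/σ².
So 1/σ₀² = 1/3.3464 − 19/78.2 = 0.298829 − 0.242967 = 0.055862.
Hence σ₀² = 1/0.055862 ≈ 17.9.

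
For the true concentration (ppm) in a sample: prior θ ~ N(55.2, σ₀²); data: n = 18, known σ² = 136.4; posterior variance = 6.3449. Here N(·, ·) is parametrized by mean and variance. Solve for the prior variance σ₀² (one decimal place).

Posterior precision equals prior precision plus data precision: 1/σ_n² = 1/σ₀² + n/σ².
So 1/σ₀² = 1/6.3449 − 18/136.4 = 0.157607 − 0.131965 = 0.025642.
Hence σ₀² = 1/0.025642 ≈ 39.0.

σ₀² = 39.0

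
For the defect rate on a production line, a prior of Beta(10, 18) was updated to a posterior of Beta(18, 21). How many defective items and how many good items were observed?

A Beta(a, b) prior with s successes and f failures in binomial data gives a Beta(a+s, b+f) posterior.
Match parameters: s=18−10=8, f=21−18=3.

8 defective items and 3 good items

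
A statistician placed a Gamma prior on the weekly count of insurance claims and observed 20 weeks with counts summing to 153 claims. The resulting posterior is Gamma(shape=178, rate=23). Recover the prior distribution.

Gamma–Poisson conjugacy: posterior shape = α + Σxᵢ, posterior rate = β + n.
So α = 178 − 153 = 25 and β = 23 − 20 = 3.

Gamma(shape=25, rate=3)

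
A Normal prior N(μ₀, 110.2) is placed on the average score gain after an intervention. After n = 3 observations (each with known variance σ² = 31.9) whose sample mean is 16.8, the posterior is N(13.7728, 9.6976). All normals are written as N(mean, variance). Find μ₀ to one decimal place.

The posterior mean is a precision-weighted average: μ_n = (τ₀μ₀ + τ_data·x̄)/(τ₀+τ_data), with τ₀=1/σ₀² and τ_data=n/σ².
Here τ₀ = 1/110.2 = 0.009074 and τ_data = 3/31.9 = 0.094044, so τ_n = 0.103118.
Rearranging for μ₀: μ₀ = (μ_n·τ_n − τ_data·x̄)/τ₀ = (13.7728·0.103118 − 0.094044·16.8) / 0.009074 = -0.159716/0.009074 ≈ -17.6.

μ₀ = -17.6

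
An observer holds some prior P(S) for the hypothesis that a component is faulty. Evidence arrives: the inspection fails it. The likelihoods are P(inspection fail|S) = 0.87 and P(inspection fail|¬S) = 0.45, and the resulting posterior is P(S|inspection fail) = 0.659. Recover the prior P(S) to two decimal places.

Bayes' rule in odds form gives O(S|E) = O(S)·[P(E|S)/P(E|¬S)], hence O(S) = O(S|E)/LR.
Posterior odds = 0.659/(1−0.659) = 1.9326. LR = 0.87/0.45 = 1.9333.
Prior odds = 1.9326/1.9333 = 0.9996, so P(S) = 0.9996/(1+0.9996) ≈ 0.50.

P(S) = 0.50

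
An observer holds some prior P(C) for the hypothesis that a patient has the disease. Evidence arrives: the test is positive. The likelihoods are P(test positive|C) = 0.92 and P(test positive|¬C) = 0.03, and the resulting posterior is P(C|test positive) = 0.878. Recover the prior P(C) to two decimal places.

Bayes' rule in odds form gives O(C|E) = O(C)·[P(E|C)/P(E|¬C)], hence O(C) = O(C|E)/LR.
Posterior odds = 0.878/(1−0.878) = 7.1967. LR = 0.92/0.03 = 30.6667.
Prior odds = 7.1967/30.6667 = 0.2347, so P(C) = 0.2347/(1+0.2347) ≈ 0.19.

P(C) = 0.19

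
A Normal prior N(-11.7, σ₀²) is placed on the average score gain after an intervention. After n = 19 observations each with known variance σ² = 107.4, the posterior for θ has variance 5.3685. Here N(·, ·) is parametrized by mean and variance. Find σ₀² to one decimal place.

Posterior precision equals prior precision plus data precision: 1/σ_n² = 1/σ₀² + n/σ².
So 1/σ₀² = 1/5.3685 − 19/107.4 = 0.186272 − 0.176909 = 0.009363.
Hence σ₀² = 1/0.009363 ≈ 106.8.

σ₀² = 106.8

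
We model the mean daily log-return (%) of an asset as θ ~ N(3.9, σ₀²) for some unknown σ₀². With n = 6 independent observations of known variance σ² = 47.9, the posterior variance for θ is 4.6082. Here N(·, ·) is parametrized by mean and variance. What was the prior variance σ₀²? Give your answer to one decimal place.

Posterior precision equals prior precision plus data precision: 1/σ_n² = 1/σ₀² + n/σ².
So 1/σ₀² = 1/4.6082 − 6/47.9 = 0.217004 − 0.125261 = 0.091743.
Hence σ₀² = 1/0.091743 ≈ 10.9.

σ₀² = 10.9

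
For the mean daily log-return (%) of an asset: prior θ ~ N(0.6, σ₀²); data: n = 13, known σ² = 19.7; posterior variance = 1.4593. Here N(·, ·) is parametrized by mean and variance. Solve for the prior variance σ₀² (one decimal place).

Posterior precision equals prior precision plus data precision: 1/σ_n² = 1/σ₀² + n/σ².
So 1/σ₀² = 1/1.4593 − 13/19.7 = 0.685260 − 0.659898 = 0.025362.
Hence σ₀² = 1/0.025362 ≈ 39.4.

σ₀² = 39.4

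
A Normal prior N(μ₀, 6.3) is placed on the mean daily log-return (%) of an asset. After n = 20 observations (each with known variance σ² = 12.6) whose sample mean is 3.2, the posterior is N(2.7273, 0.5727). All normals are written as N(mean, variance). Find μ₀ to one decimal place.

μ₀ = -2.0

The posterior mean is a precision-weighted average: μ_n = (τ₀μ₀ + τ_data·x̄)/(τ₀+τ_data), with τ₀=1/σ₀² and τ_data=n/σ².
Here τ₀ = 1/6.3 = 0.158730 and τ_data = 20/12.6 = 1.587302, so τ_n = 1.746032.
Rearranging for μ₀: μ₀ = (μ_n·τ_n − τ_data·x̄)/τ₀ = (2.7273·1.746032 − 1.587302·3.2) / 0.158730 = -0.317413/0.158730 ≈ -2.0.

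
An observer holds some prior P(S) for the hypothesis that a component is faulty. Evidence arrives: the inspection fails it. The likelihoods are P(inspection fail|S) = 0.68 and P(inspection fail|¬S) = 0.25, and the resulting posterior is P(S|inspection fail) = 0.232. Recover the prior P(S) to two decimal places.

P(S) = 0.10

In odds form, posterior odds = prior odds × likelihood ratio, so prior odds = posterior odds ÷ LR.
Posterior odds = 0.232/(1−0.232) = 0.3021. LR = 0.68/0.25 = 2.7200.
Prior odds = 0.3021/2.7200 = 0.1111, so P(S) = 0.1111/(1+0.1111) ≈ 0.10.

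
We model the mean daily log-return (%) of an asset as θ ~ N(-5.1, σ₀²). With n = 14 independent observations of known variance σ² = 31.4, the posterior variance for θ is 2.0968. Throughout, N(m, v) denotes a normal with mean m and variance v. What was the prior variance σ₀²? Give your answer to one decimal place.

For the Normal–Normal model with known σ², precisions add: τ_n = τ₀ + n/σ².
So 1/σ₀² = 1/2.0968 − 14/31.4 = 0.476917 − 0.445860 = 0.031057.
Hence σ₀² = 1/0.031057 ≈ 32.2.

σ₀² = 32.2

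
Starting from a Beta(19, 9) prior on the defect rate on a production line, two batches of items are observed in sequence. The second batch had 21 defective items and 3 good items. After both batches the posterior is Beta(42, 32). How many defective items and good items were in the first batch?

2 defective items and 20 good items

Sequential conjugate updates are equivalent to a single update on the pooled data, so total successes = posterior α − prior α and total failures = posterior β − prior β.
Total across both batches: 42−19=23 defective items, 32−9=23 good items.
Subtract the second batch: 23−21=2 defective items and 23−3=20 good items.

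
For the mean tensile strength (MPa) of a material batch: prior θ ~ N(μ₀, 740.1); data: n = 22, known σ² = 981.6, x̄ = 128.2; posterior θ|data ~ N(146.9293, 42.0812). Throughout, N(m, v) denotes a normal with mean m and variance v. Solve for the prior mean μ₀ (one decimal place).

μ₀ = 457.6

The posterior mean is a precision-weighted average: μ_n = (τ₀μ₀ + τ_data·x̄)/(τ₀+τ_data), with τ₀=1/σ₀² and τ_data=n/σ².
Here τ₀ = 1/740.1 = 0.001351 and τ_data = 22/981.6 = 0.022412, so τ_n = 0.023763.
Rearranging for μ₀: μ₀ = (μ_n·τ_n − τ_data·x̄)/τ₀ = (146.9293·0.023763 − 0.022412·128.2) / 0.001351 = 0.618263/0.001351 ≈ 457.6.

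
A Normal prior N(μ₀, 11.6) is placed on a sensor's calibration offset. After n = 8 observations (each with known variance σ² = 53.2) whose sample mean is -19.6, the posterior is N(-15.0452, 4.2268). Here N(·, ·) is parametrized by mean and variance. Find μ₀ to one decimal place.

μ₀ = -7.1

With known observation variance, the Normal–Normal posterior has precision τ_n = τ₀ + n/σ² and mean μ_n = (τ₀μ₀ + (n/σ²)x̄)/τ_n.
Here τ₀ = 1/11.6 = 0.086207 and τ_data = 8/53.2 = 0.150376, so τ_n = 0.236583.
Rearranging for μ₀: μ₀ = (μ_n·τ_n − τ_data·x̄)/τ₀ = (-15.0452·0.236583 − 0.150376·-19.6) / 0.086207 = -0.612069/0.086207 ≈ -7.1.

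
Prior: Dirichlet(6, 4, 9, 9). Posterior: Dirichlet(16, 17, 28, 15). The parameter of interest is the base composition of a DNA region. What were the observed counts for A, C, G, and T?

counts (10, 13, 19, 6)

For a Dirichlet(α) prior with multinomial counts c, the posterior is Dirichlet(α + c) componentwise.
Counts are posterior − prior componentwise: 16−6=10, 17−4=13, 28−9=19, 15−9=6.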